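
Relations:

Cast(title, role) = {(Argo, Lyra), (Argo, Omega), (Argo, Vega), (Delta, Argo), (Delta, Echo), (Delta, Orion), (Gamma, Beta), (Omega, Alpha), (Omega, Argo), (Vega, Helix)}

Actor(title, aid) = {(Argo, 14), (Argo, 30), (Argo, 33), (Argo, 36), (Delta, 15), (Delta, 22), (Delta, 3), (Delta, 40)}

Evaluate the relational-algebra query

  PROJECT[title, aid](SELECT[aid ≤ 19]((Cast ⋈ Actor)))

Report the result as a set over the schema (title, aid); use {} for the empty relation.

Joining Cast and Actor on title yields {(Argo, Lyra, 14), (Argo, Lyra, 30), (Argo, Lyra, 33), (Argo, Lyra, 36), (Argo, Omega, 14), (Argo, Omega, 30), (Argo, Omega, 33), (Argo, Omega, 36), (Argo, Vega, 14), (Argo, Vega, 30), (Argo, Vega, 33), (Argo, Vega, 36), (Delta, Argo, 15), (Delta, Argo, 22), (Delta, Argo, 3), (Delta, Argo, 40), (Delta, Echo, 15), (Delta, Echo, 22), (Delta, Echo, 3), (Delta, Echo, 40), (Delta, Orion, 15), (Delta, Orion, 22), (Delta, Orion, 3), (Delta, Orion, 40)}.
Filtering on aid ≤ 19 leaves {(Argo, Lyra, 14), (Argo, Omega, 14), (Argo, Vega, 14), (Delta, Argo, 15), (Delta, Argo, 3), (Delta, Echo, 15), (Delta, Echo, 3), (Delta, Orion, 15), (Delta, Orion, 3)}.
π_{title, aid} gives {(Argo, 14), (Delta, 15), (Delta, 3)} (6 duplicate(s) eliminated).

{(Argo, 14), (Delta, 15), (Delta, 3)}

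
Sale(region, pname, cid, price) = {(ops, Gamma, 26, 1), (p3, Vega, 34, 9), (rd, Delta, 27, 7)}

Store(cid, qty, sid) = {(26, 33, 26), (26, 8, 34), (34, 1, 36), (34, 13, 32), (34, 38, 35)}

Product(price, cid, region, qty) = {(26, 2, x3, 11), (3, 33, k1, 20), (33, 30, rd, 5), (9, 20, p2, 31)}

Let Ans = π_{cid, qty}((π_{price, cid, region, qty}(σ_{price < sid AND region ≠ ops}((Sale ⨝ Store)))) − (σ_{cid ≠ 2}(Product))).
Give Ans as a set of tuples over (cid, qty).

Sale ⋈ Store (natural join on cid): {(ops, Gamma, 26, 1, 33, 26), (ops, Gamma, 26, 1, 8, 34), (p3, Vega, 34, 9, 1, 36), (p3, Vega, 34, 9, 13, 32), (p3, Vega, 34, 9, 38, 35)}
Apply σ_{price < sid AND region ≠ ops}; surviving tuples: {(p3, Vega, 34, 9, 1, 36), (p3, Vega, 34, 9, 13, 32), (p3, Vega, 34, 9, 38, 35)}
Keep only column(s) price, cid, region, qty: {(9, 34, p3, 1), (9, 34, p3, 13), (9, 34, p3, 38)}
Apply σ_{cid ≠ 2}; surviving tuples: {(3, 33, k1, 20), (33, 30, rd, 5), (9, 20, p2, 31)}
Taking the difference: {(9, 34, p3, 1), (9, 34, p3, 13), (9, 34, p3, 38)}
Keep only column(s) cid, qty: {(34, 1), (34, 13), (34, 38)}

{(34, 1), (34, 13), (34, 38)}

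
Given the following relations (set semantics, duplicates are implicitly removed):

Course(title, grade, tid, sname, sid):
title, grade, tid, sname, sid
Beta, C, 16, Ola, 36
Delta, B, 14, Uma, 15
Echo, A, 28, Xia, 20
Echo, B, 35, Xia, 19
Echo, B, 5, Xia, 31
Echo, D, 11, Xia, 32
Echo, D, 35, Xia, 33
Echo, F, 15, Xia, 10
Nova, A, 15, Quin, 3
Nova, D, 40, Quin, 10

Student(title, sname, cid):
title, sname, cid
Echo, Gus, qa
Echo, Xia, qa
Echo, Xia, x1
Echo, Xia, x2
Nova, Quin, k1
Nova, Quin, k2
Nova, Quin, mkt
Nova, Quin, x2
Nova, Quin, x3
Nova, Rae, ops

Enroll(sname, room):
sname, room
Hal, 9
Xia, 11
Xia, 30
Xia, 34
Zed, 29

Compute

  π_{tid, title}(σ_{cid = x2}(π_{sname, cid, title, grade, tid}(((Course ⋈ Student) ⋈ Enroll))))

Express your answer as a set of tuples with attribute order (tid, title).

Course ⋈ Student (natural join on title, sname): {(Echo, A, 28, Xia, 20, qa), (Echo, A, 28, Xia, 20, x1), (Echo, A, 28, Xia, 20, x2), (Echo, B, 35, Xia, 19, qa), (Echo, B, 35, Xia, 19, x1), (Echo, B, 35, Xia, 19, x2), (Echo, B, 5, Xia, 31, qa), (Echo, B, 5, Xia, 31, x1), (Echo, B, 5, Xia, 31, x2), (Echo, D, 11, Xia, 32, qa), (Echo, D, 11, Xia, 32, x1), (Echo, D, 11, Xia, 32, x2), (Echo, D, 35, Xia, 33, qa), (Echo, D, 35, Xia, 33, x1), (Echo, D, 35, Xia, 33, x2), (Echo, F, 15, Xia, 10, qa), (Echo, F, 15, Xia, 10, x1), (Echo, F, 15, Xia, 10, x2), (Nova, A, 15, Quin, 3, k1), (Nova, A, 15, Quin, 3, k2), (Nova, A, 15, Quin, 3, mkt), (Nova, A, 15, Quin, 3, x2), (Nova, A, 15, Quin, 3, x3), (Nova, D, 40, Quin, 10, k1), (Nova, D, 40, Quin, 10, k2), (Nova, D, 40, Quin, 10, mkt), (Nova, D, 40, Quin, 10, x2), (Nova, D, 40, Quin, 10, x3)}
(Course ⋈ Student) ⋈ Enroll (natural join on sname): {(Echo, A, 28, Xia, 20, qa, 11), (Echo, A, 28, Xia, 20, qa, 30), (Echo, A, 28, Xia, 20, qa, 34), (Echo, A, 28, Xia, 20, x1, 11), (Echo, A, 28, Xia, 20, x1, 30), (Echo, A, 28, Xia, 20, x1, 34), (Echo, A, 28, Xia, 20, x2, 11), (Echo, A, 28, Xia, 20, x2, 30), (Echo, A, 28, Xia, 20, x2, 34), (Echo, B, 35, Xia, 19, qa, 11), (Echo, B, 35, Xia, 19, qa, 30), (Echo, B, 35, Xia, 19, qa, 34), (Echo, B, 35, Xia, 19, x1, 11), (Echo, B, 35, Xia, 19, x1, 30), (Echo, B, 35, Xia, 19, x1, 34), (Echo, B, 35, Xia, 19, x2, 11), (Echo, B, 35, Xia, 19, x2, 30), (Echo, B, 35, Xia, 19, x2, 34), (Echo, B, 5, Xia, 31, qa, 11), (Echo, B, 5, Xia, 31, qa, 30), (Echo, B, 5, Xia, 31, qa, 34), (Echo, B, 5, Xia, 31, x1, 11), (Echo, B, 5, Xia, 31, x1, 30), (Echo, B, 5, Xia, 31, x1, 34), (Echo, B, 5, Xia, 31, x2, 11), (Echo, B, 5, Xia, 31, x2, 30), (Echo, B, 5, Xia, 31, x2, 34), (Echo, D, 11, Xia, 32, qa, 11), (Echo, D, 11, Xia, 32, qa, 30), (Echo, D, 11, Xia, 32, qa, 34), (Echo, D, 11, Xia, 32, x1, 11), (Echo, D, 11, Xia, 32, x1, 30), (Echo, D, 11, Xia, 32, x1, 34), (Echo, D, 11, Xia, 32, x2, 11), (Echo, D, 11, Xia, 32, x2, 30), (Echo, D, 11, Xia, 32, x2, 34), (Echo, D, 35, Xia, 33, qa, 11), (Echo, D, 35, Xia, 33, qa, 30), (Echo, D, 35, Xia, 33, qa, 34), (Echo, D, 35, Xia, 33, x1, 11), (Echo, D, 35, Xia, 33, x1, 30), (Echo, D, 35, Xia, 33, x1, 34), (Echo, D, 35, Xia, 33, x2, 11), (Echo, D, 35, Xia, 33, x2, 30), (Echo, D, 35, Xia, 33, x2, 34), (Echo, F, 15, Xia, 10, qa, 11), (Echo, F, 15, Xia, 10, qa, 30), (Echo, F, 15, Xia, 10, qa, 34), (Echo, F, 15, Xia, 10, x1, 11), (Echo, F, 15, Xia, 10, x1, 30), (Echo, F, 15, Xia, 10, x1, 34), (Echo, F, 15, Xia, 10, x2, 11), (Echo, F, 15, Xia, 10, x2, 30), (Echo, F, 15, Xia, 10, x2, 34)}
π[sname, cid, title, grade, tid]: project onto (sname, cid, title, grade, tid) (36 duplicate(s) eliminated) → {(Xia, qa, Echo, A, 28), (Xia, qa, Echo, B, 35), (Xia, qa, Echo, B, 5), (Xia, qa, Echo, D, 11), (Xia, qa, Echo, D, 35), (Xia, qa, Echo, F, 15), (Xia, x1, Echo, A, 28), (Xia, x1, Echo, B, 35), (Xia, x1, Echo, B, 5), (Xia, x1, Echo, D, 11), (Xia, x1, Echo, D, 35), (Xia, x1, Echo, F, 15), (Xia, x2, Echo, A, 28), (Xia, x2, Echo, B, 35), (Xia, x2, Echo, B, 5), (Xia, x2, Echo, D, 11), (Xia, x2, Echo, D, 35), (Xia, x2, Echo, F, 15)}
σ[cid = x2]: keep tuples satisfying cid = x2 → {(Xia, x2, Echo, A, 28), (Xia, x2, Echo, B, 35), (Xia, x2, Echo, B, 5), (Xia, x2, Echo, D, 11), (Xia, x2, Echo, D, 35), (Xia, x2, Echo, F, 15)}
π[tid, title]: project onto (tid, title) (1 duplicate(s) eliminated) → {(11, Echo), (15, Echo), (28, Echo), (35, Echo), (5, Echo)}

{(11, Echo), (15, Echo), (28, Echo), (35, Echo), (5, Echo)}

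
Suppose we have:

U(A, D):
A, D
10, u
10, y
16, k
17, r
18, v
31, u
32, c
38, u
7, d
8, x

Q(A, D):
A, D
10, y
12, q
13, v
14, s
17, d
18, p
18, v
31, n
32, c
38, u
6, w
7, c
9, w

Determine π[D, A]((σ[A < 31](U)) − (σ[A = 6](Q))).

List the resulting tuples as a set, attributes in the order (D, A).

Selection A < 31: {(10, u), (10, y), (16, k), (17, r), (18, v), (7, d), (8, x)}
Selection A = 6: {(6, w)}
Taking the difference: {(10, u), (10, y), (16, k), (17, r), (18, v), (7, d), (8, x)}
Projecting to D, A: {(d, 7), (k, 16), (r, 17), (u, 10), (v, 18), (x, 8), (y, 10)}

{(d, 7), (k, 16), (r, 17), (u, 10), (v, 18), (x, 8), (y, 10)}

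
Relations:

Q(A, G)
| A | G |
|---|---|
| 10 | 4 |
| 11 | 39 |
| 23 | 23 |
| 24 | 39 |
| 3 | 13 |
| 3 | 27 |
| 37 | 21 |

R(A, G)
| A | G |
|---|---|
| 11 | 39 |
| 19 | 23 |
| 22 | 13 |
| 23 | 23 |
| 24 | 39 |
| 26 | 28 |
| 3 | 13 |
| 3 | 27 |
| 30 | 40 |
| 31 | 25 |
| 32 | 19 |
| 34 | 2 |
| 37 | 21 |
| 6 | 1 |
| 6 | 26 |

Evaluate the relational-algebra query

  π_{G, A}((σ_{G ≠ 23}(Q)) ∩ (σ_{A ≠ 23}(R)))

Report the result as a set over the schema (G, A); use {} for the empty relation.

Selection G ≠ 23: {(10, 4), (11, 39), (24, 39), (3, 13), (3, 27), (37, 21)}
Selection A ≠ 23: {(11, 39), (19, 23), (22, 13), (24, 39), (26, 28), (3, 13), (3, 27), (30, 40), (31, 25), (32, 19), (34, 2), (37, 21), (6, 1), (6, 26)}
Set intersection of the two operands is {(11, 39), (24, 39), (3, 13), (3, 27), (37, 21)}.
Keep only column(s) G, A: {(13, 3), (21, 37), (27, 3), (39, 11), (39, 24)}

{(13, 3), (21, 37), (27, 3), (39, 11), (39, 24)}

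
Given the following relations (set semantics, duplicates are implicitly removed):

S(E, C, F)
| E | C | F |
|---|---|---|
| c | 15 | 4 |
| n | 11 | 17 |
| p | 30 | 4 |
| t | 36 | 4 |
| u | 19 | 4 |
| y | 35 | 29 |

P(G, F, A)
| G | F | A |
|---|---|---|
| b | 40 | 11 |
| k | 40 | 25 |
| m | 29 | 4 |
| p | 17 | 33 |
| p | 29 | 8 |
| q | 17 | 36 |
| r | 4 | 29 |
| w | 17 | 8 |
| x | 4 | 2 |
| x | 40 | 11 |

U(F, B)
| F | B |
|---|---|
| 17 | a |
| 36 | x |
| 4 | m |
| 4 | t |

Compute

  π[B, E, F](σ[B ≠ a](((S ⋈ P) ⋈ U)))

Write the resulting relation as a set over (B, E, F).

{(m, c, 4), (m, p, 4), (m, t, 4), (m, u, 4), (t, c, 4), (t, p, 4), (t, t, 4), (t, u, 4)}

Natural join on F: {(c, 15, 4, r, 29), (c, 15, 4, x, 2), (n, 11, 17, p, 33), (n, 11, 17, q, 36), (n, 11, 17, w, 8), (p, 30, 4, r, 29), (p, 30, 4, x, 2), (t, 36, 4, r, 29), (t, 36, 4, x, 2), (u, 19, 4, r, 29), (u, 19, 4, x, 2), (y, 35, 29, m, 4), (y, 35, 29, p, 8)}
Natural join on F: {(c, 15, 4, r, 29, m), (c, 15, 4, r, 29, t), (c, 15, 4, x, 2, m), (c, 15, 4, x, 2, t), (n, 11, 17, p, 33, a), (n, 11, 17, q, 36, a), (n, 11, 17, w, 8, a), (p, 30, 4, r, 29, m), (p, 30, 4, r, 29, t), (p, 30, 4, x, 2, m), (p, 30, 4, x, 2, t), (t, 36, 4, r, 29, m), (t, 36, 4, r, 29, t), (t, 36, 4, x, 2, m), (t, 36, 4, x, 2, t), (u, 19, 4, r, 29, m), (u, 19, 4, r, 29, t), (u, 19, 4, x, 2, m), (u, 19, 4, x, 2, t)}
Filtering on B ≠ a leaves {(c, 15, 4, r, 29, m), (c, 15, 4, r, 29, t), (c, 15, 4, x, 2, m), (c, 15, 4, x, 2, t), (p, 30, 4, r, 29, m), (p, 30, 4, r, 29, t), (p, 30, 4, x, 2, m), (p, 30, 4, x, 2, t), (t, 36, 4, r, 29, m), (t, 36, 4, r, 29, t), (t, 36, 4, x, 2, m), (t, 36, 4, x, 2, t), (u, 19, 4, r, 29, m), (u, 19, 4, r, 29, t), (u, 19, 4, x, 2, m), (u, 19, 4, x, 2, t)}.
π[B, E, F]: project onto (B, E, F) (8 duplicate(s) eliminated) → {(m, c, 4), (m, p, 4), (m, t, 4), (m, u, 4), (t, c, 4), (t, p, 4), (t, t, 4), (t, u, 4)}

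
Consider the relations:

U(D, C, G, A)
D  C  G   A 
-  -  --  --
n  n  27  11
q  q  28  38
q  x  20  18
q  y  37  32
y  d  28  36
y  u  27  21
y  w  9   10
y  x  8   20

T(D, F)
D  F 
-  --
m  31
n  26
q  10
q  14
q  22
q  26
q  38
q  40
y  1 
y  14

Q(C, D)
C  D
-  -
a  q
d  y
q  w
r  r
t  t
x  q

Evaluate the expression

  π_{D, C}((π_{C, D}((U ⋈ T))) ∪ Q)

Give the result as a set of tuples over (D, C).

{(n, n), (q, a), (q, q), (q, x), (q, y), (r, r), (t, t), (w, q), (y, d), (y, u), (y, w), (y, x)}

Joining U and T on D yields {(n, n, 27, 11, 26), (q, q, 28, 38, 10), (q, q, 28, 38, 14), (q, q, 28, 38, 22), (q, q, 28, 38, 26), (q, q, 28, 38, 38), (q, q, 28, 38, 40), (q, x, 20, 18, 10), (q, x, 20, 18, 14), (q, x, 20, 18, 22), (q, x, 20, 18, 26), (q, x, 20, 18, 38), (q, x, 20, 18, 40), (q, y, 37, 32, 10), (q, y, 37, 32, 14), (q, y, 37, 32, 22), (q, y, 37, 32, 26), (q, y, 37, 32, 38), (q, y, 37, 32, 40), (y, d, 28, 36, 1), (y, d, 28, 36, 14), (y, u, 27, 21, 1), (y, u, 27, 21, 14), (y, w, 9, 10, 1), (y, w, 9, 10, 14), (y, x, 8, 20, 1), (y, x, 8, 20, 14)}.
π_{C, D} gives {(d, y), (n, n), (q, q), (u, y), (w, y), (x, q), (x, y), (y, q)} (19 duplicate(s) eliminated).
Set union of the two operands is {(a, q), (d, y), (n, n), (q, q), (q, w), (r, r), (t, t), (u, y), (w, y), (x, q), (x, y), (y, q)}.
π_{D, C} gives {(n, n), (q, a), (q, q), (q, x), (q, y), (r, r), (t, t), (w, q), (y, d), (y, u), (y, w), (y, x)}.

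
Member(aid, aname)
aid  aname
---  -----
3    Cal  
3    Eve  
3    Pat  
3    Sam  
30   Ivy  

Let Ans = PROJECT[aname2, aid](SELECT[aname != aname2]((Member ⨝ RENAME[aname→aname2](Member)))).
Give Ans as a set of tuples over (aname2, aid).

{(Cal, 3), (Eve, 3), (Pat, 3), (Sam, 3)}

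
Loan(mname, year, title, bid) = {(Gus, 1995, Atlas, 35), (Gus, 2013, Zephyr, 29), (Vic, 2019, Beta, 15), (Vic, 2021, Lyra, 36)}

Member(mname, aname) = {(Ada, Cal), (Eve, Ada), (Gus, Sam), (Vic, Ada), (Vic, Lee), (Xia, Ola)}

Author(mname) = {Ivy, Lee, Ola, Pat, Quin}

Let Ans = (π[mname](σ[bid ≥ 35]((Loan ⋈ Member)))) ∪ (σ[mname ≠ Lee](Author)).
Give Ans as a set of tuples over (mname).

{Gus, Ivy, Ola, Pat, Quin, Vic}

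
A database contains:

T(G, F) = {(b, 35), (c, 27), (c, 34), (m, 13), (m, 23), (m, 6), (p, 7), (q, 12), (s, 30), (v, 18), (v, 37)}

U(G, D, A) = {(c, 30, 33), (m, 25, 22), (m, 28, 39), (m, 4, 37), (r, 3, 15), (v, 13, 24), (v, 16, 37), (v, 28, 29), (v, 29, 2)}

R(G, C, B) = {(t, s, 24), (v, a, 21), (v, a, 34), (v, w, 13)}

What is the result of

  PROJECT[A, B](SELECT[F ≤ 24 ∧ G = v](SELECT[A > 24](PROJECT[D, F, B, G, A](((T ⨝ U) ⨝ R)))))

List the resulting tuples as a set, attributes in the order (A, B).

{(29, 13), (29, 21), (29, 34), (37, 13), (37, 21), (37, 34)}

Natural join on G: {(c, 27, 30, 33), (c, 34, 30, 33), (m, 13, 25, 22), (m, 13, 28, 39), (m, 13, 4, 37), (m, 23, 25, 22), (m, 23, 28, 39), (m, 23, 4, 37), (m, 6, 25, 22), (m, 6, 28, 39), (m, 6, 4, 37), (v, 18, 13, 24), (v, 18, 16, 37), (v, 18, 28, 29), (v, 18, 29, 2), (v, 37, 13, 24), (v, 37, 16, 37), (v, 37, 28, 29), (v, 37, 29, 2)}
Natural join on G: {(v, 18, 13, 24, a, 21), (v, 18, 13, 24, a, 34), (v, 18, 13, 24, w, 13), (v, 18, 16, 37, a, 21), (v, 18, 16, 37, a, 34), (v, 18, 16, 37, w, 13), (v, 18, 28, 29, a, 21), (v, 18, 28, 29, a, 34), (v, 18, 28, 29, w, 13), (v, 18, 29, 2, a, 21), (v, 18, 29, 2, a, 34), (v, 18, 29, 2, w, 13), (v, 37, 13, 24, a, 21), (v, 37, 13, 24, a, 34), (v, 37, 13, 24, w, 13), (v, 37, 16, 37, a, 21), (v, 37, 16, 37, a, 34), (v, 37, 16, 37, w, 13), (v, 37, 28, 29, a, 21), (v, 37, 28, 29, a, 34), (v, 37, 28, 29, w, 13), (v, 37, 29, 2, a, 21), (v, 37, 29, 2, a, 34), (v, 37, 29, 2, w, 13)}
Keep only column(s) D, F, B, G, A: {(13, 18, 13, v, 24), (13, 18, 21, v, 24), (13, 18, 34, v, 24), (13, 37, 13, v, 24), (13, 37, 21, v, 24), (13, 37, 34, v, 24), (16, 18, 13, v, 37), (16, 18, 21, v, 37), (16, 18, 34, v, 37), (16, 37, 13, v, 37), (16, 37, 21, v, 37), (16, 37, 34, v, 37), (28, 18, 13, v, 29), (28, 18, 21, v, 29), (28, 18, 34, v, 29), (28, 37, 13, v, 29), (28, 37, 21, v, 29), (28, 37, 34, v, 29), (29, 18, 13, v, 2), (29, 18, 21, v, 2), (29, 18, 34, v, 2), (29, 37, 13, v, 2), (29, 37, 21, v, 2), (29, 37, 34, v, 2)}
Selection A > 24: {(16, 18, 13, v, 37), (16, 18, 21, v, 37), (16, 18, 34, v, 37), (16, 37, 13, v, 37), (16, 37, 21, v, 37), (16, 37, 34, v, 37), (28, 18, 13, v, 29), (28, 18, 21, v, 29), (28, 18, 34, v, 29), (28, 37, 13, v, 29), (28, 37, 21, v, 29), (28, 37, 34, v, 29)}
Selection F ≤ 24 ∧ G = v: {(16, 18, 13, v, 37), (16, 18, 21, v, 37), (16, 18, 34, v, 37), (28, 18, 13, v, 29), (28, 18, 21, v, 29), (28, 18, 34, v, 29)}
Keep only column(s) A, B: {(29, 13), (29, 21), (29, 34), (37, 13), (37, 21), (37, 34)}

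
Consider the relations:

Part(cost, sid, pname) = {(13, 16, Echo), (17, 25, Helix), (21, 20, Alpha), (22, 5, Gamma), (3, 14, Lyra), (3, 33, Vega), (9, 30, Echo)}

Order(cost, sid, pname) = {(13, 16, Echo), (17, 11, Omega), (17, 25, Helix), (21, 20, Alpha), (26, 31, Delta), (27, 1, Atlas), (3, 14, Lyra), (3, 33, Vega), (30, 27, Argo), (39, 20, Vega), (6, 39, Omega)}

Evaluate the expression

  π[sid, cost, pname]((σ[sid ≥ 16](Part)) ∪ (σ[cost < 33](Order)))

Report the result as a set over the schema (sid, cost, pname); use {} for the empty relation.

{(1, 27, Atlas), (11, 17, Omega), (14, 3, Lyra), (16, 13, Echo), (20, 21, Alpha), (25, 17, Helix), (27, 30, Argo), (30, 9, Echo), (31, 26, Delta), (33, 3, Vega), (39, 6, Omega)}

σ[sid ≥ 16]: keep tuples satisfying sid ≥ 16 → {(13, 16, Echo), (17, 25, Helix), (21, 20, Alpha), (3, 33, Vega), (9, 30, Echo)}
σ[cost < 33]: keep tuples satisfying cost < 33 → {(13, 16, Echo), (17, 11, Omega), (17, 25, Helix), (21, 20, Alpha), (26, 31, Delta), (27, 1, Atlas), (3, 14, Lyra), (3, 33, Vega), (30, 27, Argo), (6, 39, Omega)}
Taking the union: {(13, 16, Echo), (17, 11, Omega), (17, 25, Helix), (21, 20, Alpha), (26, 31, Delta), (27, 1, Atlas), (3, 14, Lyra), (3, 33, Vega), (30, 27, Argo), (6, 39, Omega), (9, 30, Echo)}
Projecting to sid, cost, pname: {(1, 27, Atlas), (11, 17, Omega), (14, 3, Lyra), (16, 13, Echo), (20, 21, Alpha), (25, 17, Helix), (27, 30, Argo), (30, 9, Echo), (31, 26, Delta), (33, 3, Vega), (39, 6, Omega)}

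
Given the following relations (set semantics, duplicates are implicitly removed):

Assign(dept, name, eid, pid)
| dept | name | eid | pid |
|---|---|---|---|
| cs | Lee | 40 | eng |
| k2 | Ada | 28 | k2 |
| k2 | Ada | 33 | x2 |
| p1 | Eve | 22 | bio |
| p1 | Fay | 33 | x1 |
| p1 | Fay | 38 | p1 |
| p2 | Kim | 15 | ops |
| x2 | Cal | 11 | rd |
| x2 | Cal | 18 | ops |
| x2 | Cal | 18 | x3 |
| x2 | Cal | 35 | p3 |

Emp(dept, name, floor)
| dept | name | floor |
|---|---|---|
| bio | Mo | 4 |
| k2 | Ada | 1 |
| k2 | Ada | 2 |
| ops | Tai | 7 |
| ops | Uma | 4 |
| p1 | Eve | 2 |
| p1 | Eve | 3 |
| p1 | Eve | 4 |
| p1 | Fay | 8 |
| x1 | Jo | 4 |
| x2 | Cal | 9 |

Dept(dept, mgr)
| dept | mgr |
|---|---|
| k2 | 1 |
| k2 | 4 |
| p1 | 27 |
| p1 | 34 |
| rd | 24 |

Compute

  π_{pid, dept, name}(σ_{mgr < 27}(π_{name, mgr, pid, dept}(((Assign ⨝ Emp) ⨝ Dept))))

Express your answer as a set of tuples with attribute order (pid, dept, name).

Assign ⋈ Emp (natural join on dept, name): {(k2, Ada, 28, k2, 1), (k2, Ada, 28, k2, 2), (k2, Ada, 33, x2, 1), (k2, Ada, 33, x2, 2), (p1, Eve, 22, bio, 2), (p1, Eve, 22, bio, 3), (p1, Eve, 22, bio, 4), (p1, Fay, 33, x1, 8), (p1, Fay, 38, p1, 8), (x2, Cal, 11, rd, 9), (x2, Cal, 18, ops, 9), (x2, Cal, 18, x3, 9), (x2, Cal, 35, p3, 9)}
(Assign ⨝ Emp) ⋈ Dept (natural join on dept): {(k2, Ada, 28, k2, 1, 1), (k2, Ada, 28, k2, 1, 4), (k2, Ada, 28, k2, 2, 1), (k2, Ada, 28, k2, 2, 4), (k2, Ada, 33, x2, 1, 1), (k2, Ada, 33, x2, 1, 4), (k2, Ada, 33, x2, 2, 1), (k2, Ada, 33, x2, 2, 4), (p1, Eve, 22, bio, 2, 27), (p1, Eve, 22, bio, 2, 34), (p1, Eve, 22, bio, 3, 27), (p1, Eve, 22, bio, 3, 34), (p1, Eve, 22, bio, 4, 27), (p1, Eve, 22, bio, 4, 34), (p1, Fay, 33, x1, 8, 27), (p1, Fay, 33, x1, 8, 34), (p1, Fay, 38, p1, 8, 27), (p1, Fay, 38, p1, 8, 34)}
Keep only column(s) name, mgr, pid, dept (8 duplicate(s) eliminated): {(Ada, 1, k2, k2), (Ada, 1, x2, k2), (Ada, 4, k2, k2), (Ada, 4, x2, k2), (Eve, 27, bio, p1), (Eve, 34, bio, p1), (Fay, 27, p1, p1), (Fay, 27, x1, p1), (Fay, 34, p1, p1), (Fay, 34, x1, p1)}
σ[mgr < 27]: keep tuples satisfying mgr < 27 → {(Ada, 1, k2, k2), (Ada, 1, x2, k2), (Ada, 4, k2, k2), (Ada, 4, x2, k2)}
Keep only column(s) pid, dept, name (2 duplicate(s) eliminated): {(k2, k2, Ada), (x2, k2, Ada)}

{(k2, k2, Ada), (x2, k2, Ada)}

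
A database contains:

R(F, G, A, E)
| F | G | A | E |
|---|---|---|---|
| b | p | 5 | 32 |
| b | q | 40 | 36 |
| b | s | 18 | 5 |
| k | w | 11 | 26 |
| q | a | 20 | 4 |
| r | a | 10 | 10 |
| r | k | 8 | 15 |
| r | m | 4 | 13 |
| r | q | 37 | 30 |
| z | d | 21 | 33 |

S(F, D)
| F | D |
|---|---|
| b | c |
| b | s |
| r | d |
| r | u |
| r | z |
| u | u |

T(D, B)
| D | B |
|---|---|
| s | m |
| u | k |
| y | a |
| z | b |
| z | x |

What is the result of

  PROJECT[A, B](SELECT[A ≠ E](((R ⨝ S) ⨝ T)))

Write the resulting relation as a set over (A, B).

{(18, m), (37, b), (37, k), (37, x), (4, b), (4, k), (4, x), (40, m), (5, m), (8, b), (8, k), (8, x)}

Joining R and S on F yields {(b, p, 5, 32, c), (b, p, 5, 32, s), (b, q, 40, 36, c), (b, q, 40, 36, s), (b, s, 18, 5, c), (b, s, 18, 5, s), (r, a, 10, 10, d), (r, a, 10, 10, u), (r, a, 10, 10, z), (r, k, 8, 15, d), (r, k, 8, 15, u), (r, k, 8, 15, z), (r, m, 4, 13, d), (r, m, 4, 13, u), (r, m, 4, 13, z), (r, q, 37, 30, d), (r, q, 37, 30, u), (r, q, 37, 30, z)}.
Joining (R ⨝ S) and T on D yields {(b, p, 5, 32, s, m), (b, q, 40, 36, s, m), (b, s, 18, 5, s, m), (r, a, 10, 10, u, k), (r, a, 10, 10, z, b), (r, a, 10, 10, z, x), (r, k, 8, 15, u, k), (r, k, 8, 15, z, b), (r, k, 8, 15, z, x), (r, m, 4, 13, u, k), (r, m, 4, 13, z, b), (r, m, 4, 13, z, x), (r, q, 37, 30, u, k), (r, q, 37, 30, z, b), (r, q, 37, 30, z, x)}.
Apply σ_{A ≠ E}; surviving tuples: {(b, p, 5, 32, s, m), (b, q, 40, 36, s, m), (b, s, 18, 5, s, m), (r, k, 8, 15, u, k), (r, k, 8, 15, z, b), (r, k, 8, 15, z, x), (r, m, 4, 13, u, k), (r, m, 4, 13, z, b), (r, m, 4, 13, z, x), (r, q, 37, 30, u, k), (r, q, 37, 30, z, b), (r, q, 37, 30, z, x)}
Projecting to A, B: {(18, m), (37, b), (37, k), (37, x), (4, b), (4, k), (4, x), (40, m), (5, m), (8, b), (8, k), (8, x)}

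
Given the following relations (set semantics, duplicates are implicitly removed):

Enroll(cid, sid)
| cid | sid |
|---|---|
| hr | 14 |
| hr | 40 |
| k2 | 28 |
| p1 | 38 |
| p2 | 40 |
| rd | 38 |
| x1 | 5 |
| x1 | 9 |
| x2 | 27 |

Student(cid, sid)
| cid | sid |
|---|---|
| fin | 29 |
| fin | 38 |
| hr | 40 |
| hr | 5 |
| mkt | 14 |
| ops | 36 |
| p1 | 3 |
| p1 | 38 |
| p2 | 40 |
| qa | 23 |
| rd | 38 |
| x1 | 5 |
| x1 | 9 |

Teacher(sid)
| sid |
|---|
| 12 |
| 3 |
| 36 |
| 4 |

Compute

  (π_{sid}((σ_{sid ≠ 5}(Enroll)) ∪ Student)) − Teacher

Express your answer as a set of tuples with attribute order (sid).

{14, 23, 27, 28, 29, 38, 40, 5, 9}

Filtering on sid ≠ 5 leaves {(hr, 14), (hr, 40), (k2, 28), (p1, 38), (p2, 40), (rd, 38), (x1, 9), (x2, 27)}.
Union: {(hr, 14), (hr, 40), (k2, 28), (p1, 38), (p2, 40), (rd, 38), (x1, 9), (x2, 27)} with {(fin, 29), (fin, 38), (hr, 40), (hr, 5), (mkt, 14), (ops, 36), (p1, 3), (p1, 38), (p2, 40), (qa, 23), (rd, 38), (x1, 5), (x1, 9)} → {(fin, 29), (fin, 38), (hr, 14), (hr, 40), (hr, 5), (k2, 28), (mkt, 14), (ops, 36), (p1, 3), (p1, 38), (p2, 40), (qa, 23), (rd, 38), (x1, 5), (x1, 9), (x2, 27)}
π_{sid} gives {14, 23, 27, 28, 29, 3, 36, 38, 40, 5, 9} (5 duplicate(s) eliminated).
Difference: {14, 23, 27, 28, 29, 3, 36, 38, 40, 5, 9} with {12, 3, 36, 4} → {14, 23, 27, 28, 29, 38, 40, 5, 9}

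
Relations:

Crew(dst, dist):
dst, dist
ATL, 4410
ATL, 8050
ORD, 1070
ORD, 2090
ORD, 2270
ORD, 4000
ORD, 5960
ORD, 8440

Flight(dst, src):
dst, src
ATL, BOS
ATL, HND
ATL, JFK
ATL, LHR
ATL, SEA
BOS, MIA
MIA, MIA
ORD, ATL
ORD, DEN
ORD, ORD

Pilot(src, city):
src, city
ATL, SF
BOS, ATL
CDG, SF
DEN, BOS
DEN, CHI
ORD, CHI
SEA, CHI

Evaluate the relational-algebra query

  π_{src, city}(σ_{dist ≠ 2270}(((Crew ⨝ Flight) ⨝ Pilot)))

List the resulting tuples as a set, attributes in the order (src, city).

{(ATL, SF), (BOS, ATL), (DEN, BOS), (DEN, CHI), (ORD, CHI), (SEA, CHI)}

Natural join on dst: {(ATL, 4410, BOS), (ATL, 4410, HND), (ATL, 4410, JFK), (ATL, 4410, LHR), (ATL, 4410, SEA), (ATL, 8050, BOS), (ATL, 8050, HND), (ATL, 8050, JFK), (ATL, 8050, LHR), (ATL, 8050, SEA), (ORD, 1070, ATL), (ORD, 1070, DEN), (ORD, 1070, ORD), (ORD, 2090, ATL), (ORD, 2090, DEN), (ORD, 2090, ORD), (ORD, 2270, ATL), (ORD, 2270, DEN), (ORD, 2270, ORD), (ORD, 4000, ATL), (ORD, 4000, DEN), (ORD, 4000, ORD), (ORD, 5960, ATL), (ORD, 5960, DEN), (ORD, 5960, ORD), (ORD, 8440, ATL), (ORD, 8440, DEN), (ORD, 8440, ORD)}
Natural join on src: {(ATL, 4410, BOS, ATL), (ATL, 4410, SEA, CHI), (ATL, 8050, BOS, ATL), (ATL, 8050, SEA, CHI), (ORD, 1070, ATL, SF), (ORD, 1070, DEN, BOS), (ORD, 1070, DEN, CHI), (ORD, 1070, ORD, CHI), (ORD, 2090, ATL, SF), (ORD, 2090, DEN, BOS), (ORD, 2090, DEN, CHI), (ORD, 2090, ORD, CHI), (ORD, 2270, ATL, SF), (ORD, 2270, DEN, BOS), (ORD, 2270, DEN, CHI), (ORD, 2270, ORD, CHI), (ORD, 4000, ATL, SF), (ORD, 4000, DEN, BOS), (ORD, 4000, DEN, CHI), (ORD, 4000, ORD, CHI), (ORD, 5960, ATL, SF), (ORD, 5960, DEN, BOS), (ORD, 5960, DEN, CHI), (ORD, 5960, ORD, CHI), (ORD, 8440, ATL, SF), (ORD, 8440, DEN, BOS), (ORD, 8440, DEN, CHI), (ORD, 8440, ORD, CHI)}
Filtering on dist ≠ 2270 leaves {(ATL, 4410, BOS, ATL), (ATL, 4410, SEA, CHI), (ATL, 8050, BOS, ATL), (ATL, 8050, SEA, CHI), (ORD, 1070, ATL, SF), (ORD, 1070, DEN, BOS), (ORD, 1070, DEN, CHI), (ORD, 1070, ORD, CHI), (ORD, 2090, ATL, SF), (ORD, 2090, DEN, BOS), (ORD, 2090, DEN, CHI), (ORD, 2090, ORD, CHI), (ORD, 4000, ATL, SF), (ORD, 4000, DEN, BOS), (ORD, 4000, DEN, CHI), (ORD, 4000, ORD, CHI), (ORD, 5960, ATL, SF), (ORD, 5960, DEN, BOS), (ORD, 5960, DEN, CHI), (ORD, 5960, ORD, CHI), (ORD, 8440, ATL, SF), (ORD, 8440, DEN, BOS), (ORD, 8440, DEN, CHI), (ORD, 8440, ORD, CHI)}.
Projecting to src, city (18 duplicate(s) eliminated): {(ATL, SF), (BOS, ATL), (DEN, BOS), (DEN, CHI), (ORD, CHI), (SEA, CHI)}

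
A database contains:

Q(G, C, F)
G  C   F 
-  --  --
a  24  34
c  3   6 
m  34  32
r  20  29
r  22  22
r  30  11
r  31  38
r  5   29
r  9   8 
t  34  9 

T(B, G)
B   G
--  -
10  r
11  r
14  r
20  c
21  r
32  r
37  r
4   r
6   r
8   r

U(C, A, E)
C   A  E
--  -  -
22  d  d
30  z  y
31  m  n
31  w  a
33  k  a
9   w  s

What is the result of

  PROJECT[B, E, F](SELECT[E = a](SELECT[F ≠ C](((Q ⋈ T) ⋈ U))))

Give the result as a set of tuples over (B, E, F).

{(10, a, 38), (11, a, 38), (14, a, 38), (21, a, 38), (32, a, 38), (37, a, 38), (4, a, 38), (6, a, 38), (8, a, 38)}

Natural join on G: {(c, 3, 6, 20), (r, 20, 29, 10), (r, 20, 29, 11), (r, 20, 29, 14), (r, 20, 29, 21), (r, 20, 29, 32), (r, 20, 29, 37), (r, 20, 29, 4), (r, 20, 29, 6), (r, 20, 29, 8), (r, 22, 22, 10), (r, 22, 22, 11), (r, 22, 22, 14), (r, 22, 22, 21), (r, 22, 22, 32), (r, 22, 22, 37), (r, 22, 22, 4), (r, 22, 22, 6), (r, 22, 22, 8), (r, 30, 11, 10), (r, 30, 11, 11), (r, 30, 11, 14), (r, 30, 11, 21), (r, 30, 11, 32), (r, 30, 11, 37), (r, 30, 11, 4), (r, 30, 11, 6), (r, 30, 11, 8), (r, 31, 38, 10), (r, 31, 38, 11), (r, 31, 38, 14), (r, 31, 38, 21), (r, 31, 38, 32), (r, 31, 38, 37), (r, 31, 38, 4), (r, 31, 38, 6), (r, 31, 38, 8), (r, 5, 29, 10), (r, 5, 29, 11), (r, 5, 29, 14), (r, 5, 29, 21), (r, 5, 29, 32), (r, 5, 29, 37), (r, 5, 29, 4), (r, 5, 29, 6), (r, 5, 29, 8), (r, 9, 8, 10), (r, 9, 8, 11), (r, 9, 8, 14), (r, 9, 8, 21), (r, 9, 8, 32), (r, 9, 8, 37), (r, 9, 8, 4), (r, 9, 8, 6), (r, 9, 8, 8)}
Natural join on C: {(r, 22, 22, 10, d, d), (r, 22, 22, 11, d, d), (r, 22, 22, 14, d, d), (r, 22, 22, 21, d, d), (r, 22, 22, 32, d, d), (r, 22, 22, 37, d, d), (r, 22, 22, 4, d, d), (r, 22, 22, 6, d, d), (r, 22, 22, 8, d, d), (r, 30, 11, 10, z, y), (r, 30, 11, 11, z, y), (r, 30, 11, 14, z, y), (r, 30, 11, 21, z, y), (r, 30, 11, 32, z, y), (r, 30, 11, 37, z, y), (r, 30, 11, 4, z, y), (r, 30, 11, 6, z, y), (r, 30, 11, 8, z, y), (r, 31, 38, 10, m, n), (r, 31, 38, 10, w, a), (r, 31, 38, 11, m, n), (r, 31, 38, 11, w, a), (r, 31, 38, 14, m, n), (r, 31, 38, 14, w, a), (r, 31, 38, 21, m, n), (r, 31, 38, 21, w, a), (r, 31, 38, 32, m, n), (r, 31, 38, 32, w, a), (r, 31, 38, 37, m, n), (r, 31, 38, 37, w, a), (r, 31, 38, 4, m, n), (r, 31, 38, 4, w, a), (r, 31, 38, 6, m, n), (r, 31, 38, 6, w, a), (r, 31, 38, 8, m, n), (r, 31, 38, 8, w, a), (r, 9, 8, 10, w, s), (r, 9, 8, 11, w, s), (r, 9, 8, 14, w, s), (r, 9, 8, 21, w, s), (r, 9, 8, 32, w, s), (r, 9, 8, 37, w, s), (r, 9, 8, 4, w, s), (r, 9, 8, 6, w, s), (r, 9, 8, 8, w, s)}
Filtering on F ≠ C leaves {(r, 30, 11, 10, z, y), (r, 30, 11, 11, z, y), (r, 30, 11, 14, z, y), (r, 30, 11, 21, z, y), (r, 30, 11, 32, z, y), (r, 30, 11, 37, z, y), (r, 30, 11, 4, z, y), (r, 30, 11, 6, z, y), (r, 30, 11, 8, z, y), (r, 31, 38, 10, m, n), (r, 31, 38, 10, w, a), (r, 31, 38, 11, m, n), (r, 31, 38, 11, w, a), (r, 31, 38, 14, m, n), (r, 31, 38, 14, w, a), (r, 31, 38, 21, m, n), (r, 31, 38, 21, w, a), (r, 31, 38, 32, m, n), (r, 31, 38, 32, w, a), (r, 31, 38, 37, m, n), (r, 31, 38, 37, w, a), (r, 31, 38, 4, m, n), (r, 31, 38, 4, w, a), (r, 31, 38, 6, m, n), (r, 31, 38, 6, w, a), (r, 31, 38, 8, m, n), (r, 31, 38, 8, w, a), (r, 9, 8, 10, w, s), (r, 9, 8, 11, w, s), (r, 9, 8, 14, w, s), (r, 9, 8, 21, w, s), (r, 9, 8, 32, w, s), (r, 9, 8, 37, w, s), (r, 9, 8, 4, w, s), (r, 9, 8, 6, w, s), (r, 9, 8, 8, w, s)}.
Filtering on E = a leaves {(r, 31, 38, 10, w, a), (r, 31, 38, 11, w, a), (r, 31, 38, 14, w, a), (r, 31, 38, 21, w, a), (r, 31, 38, 32, w, a), (r, 31, 38, 37, w, a), (r, 31, 38, 4, w, a), (r, 31, 38, 6, w, a), (r, 31, 38, 8, w, a)}.
Keep only column(s) B, E, F: {(10, a, 38), (11, a, 38), (14, a, 38), (21, a, 38), (32, a, 38), (37, a, 38), (4, a, 38), (6, a, 38), (8, a, 38)}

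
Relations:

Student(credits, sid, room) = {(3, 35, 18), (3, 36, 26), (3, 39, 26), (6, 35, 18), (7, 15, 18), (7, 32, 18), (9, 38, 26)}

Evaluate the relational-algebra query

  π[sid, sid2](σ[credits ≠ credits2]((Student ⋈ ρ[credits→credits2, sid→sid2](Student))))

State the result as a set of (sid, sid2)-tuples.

{(15, 35), (32, 35), (35, 15), (35, 32), (35, 35), (36, 38), (38, 36), (38, 39), (39, 38)}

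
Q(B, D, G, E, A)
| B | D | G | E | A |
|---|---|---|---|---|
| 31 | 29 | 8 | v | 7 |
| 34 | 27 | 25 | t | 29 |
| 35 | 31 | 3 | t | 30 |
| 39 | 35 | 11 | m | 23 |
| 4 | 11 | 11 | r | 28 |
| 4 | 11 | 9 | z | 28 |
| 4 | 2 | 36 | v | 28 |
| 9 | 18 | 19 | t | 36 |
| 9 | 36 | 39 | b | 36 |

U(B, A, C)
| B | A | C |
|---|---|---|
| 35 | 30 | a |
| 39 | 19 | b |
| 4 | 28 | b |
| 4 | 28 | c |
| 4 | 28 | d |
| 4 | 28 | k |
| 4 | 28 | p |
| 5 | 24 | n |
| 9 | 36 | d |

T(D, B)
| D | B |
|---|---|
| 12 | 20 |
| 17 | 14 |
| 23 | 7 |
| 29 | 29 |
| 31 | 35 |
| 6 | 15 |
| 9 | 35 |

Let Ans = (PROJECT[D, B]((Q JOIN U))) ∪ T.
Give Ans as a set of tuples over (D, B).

Joining Q and U on B, A yields {(35, 31, 3, t, 30, a), (4, 11, 11, r, 28, b), (4, 11, 11, r, 28, c), (4, 11, 11, r, 28, d), (4, 11, 11, r, 28, k), (4, 11, 11, r, 28, p), (4, 11, 9, z, 28, b), (4, 11, 9, z, 28, c), (4, 11, 9, z, 28, d), (4, 11, 9, z, 28, k), (4, 11, 9, z, 28, p), (4, 2, 36, v, 28, b), (4, 2, 36, v, 28, c), (4, 2, 36, v, 28, d), (4, 2, 36, v, 28, k), (4, 2, 36, v, 28, p), (9, 18, 19, t, 36, d), (9, 36, 39, b, 36, d)}.
Keep only column(s) D, B (13 duplicate(s) eliminated): {(11, 4), (18, 9), (2, 4), (31, 35), (36, 9)}
Set union of the two operands is {(11, 4), (12, 20), (17, 14), (18, 9), (2, 4), (23, 7), (29, 29), (31, 35), (36, 9), (6, 15), (9, 35)}.

{(11, 4), (12, 20), (17, 14), (18, 9), (2, 4), (23, 7), (29, 29), (31, 35), (36, 9), (6, 15), (9, 35)}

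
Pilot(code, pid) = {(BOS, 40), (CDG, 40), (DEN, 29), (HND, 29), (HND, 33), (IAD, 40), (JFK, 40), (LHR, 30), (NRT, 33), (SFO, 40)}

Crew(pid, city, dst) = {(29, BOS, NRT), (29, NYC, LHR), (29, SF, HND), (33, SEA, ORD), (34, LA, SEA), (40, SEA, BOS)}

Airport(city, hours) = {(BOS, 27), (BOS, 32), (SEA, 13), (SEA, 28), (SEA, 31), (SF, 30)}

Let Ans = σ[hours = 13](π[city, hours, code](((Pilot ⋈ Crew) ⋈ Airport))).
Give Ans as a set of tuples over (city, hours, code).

Joining Pilot and Crew on pid yields {(BOS, 40, SEA, BOS), (CDG, 40, SEA, BOS), (DEN, 29, BOS, NRT), (DEN, 29, NYC, LHR), (DEN, 29, SF, HND), (HND, 29, BOS, NRT), (HND, 29, NYC, LHR), (HND, 29, SF, HND), (HND, 33, SEA, ORD), (IAD, 40, SEA, BOS), (JFK, 40, SEA, BOS), (NRT, 33, SEA, ORD), (SFO, 40, SEA, BOS)}.
Joining (Pilot ⋈ Crew) and Airport on city yields {(BOS, 40, SEA, BOS, 13), (BOS, 40, SEA, BOS, 28), (BOS, 40, SEA, BOS, 31), (CDG, 40, SEA, BOS, 13), (CDG, 40, SEA, BOS, 28), (CDG, 40, SEA, BOS, 31), (DEN, 29, BOS, NRT, 27), (DEN, 29, BOS, NRT, 32), (DEN, 29, SF, HND, 30), (HND, 29, BOS, NRT, 27), (HND, 29, BOS, NRT, 32), (HND, 29, SF, HND, 30), (HND, 33, SEA, ORD, 13), (HND, 33, SEA, ORD, 28), (HND, 33, SEA, ORD, 31), (IAD, 40, SEA, BOS, 13), (IAD, 40, SEA, BOS, 28), (IAD, 40, SEA, BOS, 31), (JFK, 40, SEA, BOS, 13), (JFK, 40, SEA, BOS, 28), (JFK, 40, SEA, BOS, 31), (NRT, 33, SEA, ORD, 13), (NRT, 33, SEA, ORD, 28), (NRT, 33, SEA, ORD, 31), (SFO, 40, SEA, BOS, 13), (SFO, 40, SEA, BOS, 28), (SFO, 40, SEA, BOS, 31)}.
π_{city, hours, code} gives {(BOS, 27, DEN), (BOS, 27, HND), (BOS, 32, DEN), (BOS, 32, HND), (SEA, 13, BOS), (SEA, 13, CDG), (SEA, 13, HND), (SEA, 13, IAD), (SEA, 13, JFK), (SEA, 13, NRT), (SEA, 13, SFO), (SEA, 28, BOS), (SEA, 28, CDG), (SEA, 28, HND), (SEA, 28, IAD), (SEA, 28, JFK), (SEA, 28, NRT), (SEA, 28, SFO), (SEA, 31, BOS), (SEA, 31, CDG), (SEA, 31, HND), (SEA, 31, IAD), (SEA, 31, JFK), (SEA, 31, NRT), (SEA, 31, SFO), (SF, 30, DEN), (SF, 30, HND)}.
Filtering on hours = 13 leaves {(SEA, 13, BOS), (SEA, 13, CDG), (SEA, 13, HND), (SEA, 13, IAD), (SEA, 13, JFK), (SEA, 13, NRT), (SEA, 13, SFO)}.

{(SEA, 13, BOS), (SEA, 13, CDG), (SEA, 13, HND), (SEA, 13, IAD), (SEA, 13, JFK), (SEA, 13, NRT), (SEA, 13, SFO)}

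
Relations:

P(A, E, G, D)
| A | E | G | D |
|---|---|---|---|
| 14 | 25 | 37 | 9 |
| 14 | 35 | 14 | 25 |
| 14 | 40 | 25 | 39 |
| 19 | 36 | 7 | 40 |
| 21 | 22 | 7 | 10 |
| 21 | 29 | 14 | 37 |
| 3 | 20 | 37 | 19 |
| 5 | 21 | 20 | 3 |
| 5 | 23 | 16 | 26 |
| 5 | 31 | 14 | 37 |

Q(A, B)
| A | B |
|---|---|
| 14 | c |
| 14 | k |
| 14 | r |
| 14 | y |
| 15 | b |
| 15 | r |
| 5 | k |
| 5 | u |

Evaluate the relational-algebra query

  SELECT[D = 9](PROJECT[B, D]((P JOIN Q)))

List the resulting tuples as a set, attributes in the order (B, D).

P ⋈ Q (natural join on A): {(14, 25, 37, 9, c), (14, 25, 37, 9, k), (14, 25, 37, 9, r), (14, 25, 37, 9, y), (14, 35, 14, 25, c), (14, 35, 14, 25, k), (14, 35, 14, 25, r), (14, 35, 14, 25, y), (14, 40, 25, 39, c), (14, 40, 25, 39, k), (14, 40, 25, 39, r), (14, 40, 25, 39, y), (5, 21, 20, 3, k), (5, 21, 20, 3, u), (5, 23, 16, 26, k), (5, 23, 16, 26, u), (5, 31, 14, 37, k), (5, 31, 14, 37, u)}
π[B, D]: project onto (B, D) → {(c, 25), (c, 39), (c, 9), (k, 25), (k, 26), (k, 3), (k, 37), (k, 39), (k, 9), (r, 25), (r, 39), (r, 9), (u, 26), (u, 3), (u, 37), (y, 25), (y, 39), (y, 9)}
Selection D = 9: {(c, 9), (k, 9), (r, 9), (y, 9)}

{(c, 9), (k, 9), (r, 9), (y, 9)}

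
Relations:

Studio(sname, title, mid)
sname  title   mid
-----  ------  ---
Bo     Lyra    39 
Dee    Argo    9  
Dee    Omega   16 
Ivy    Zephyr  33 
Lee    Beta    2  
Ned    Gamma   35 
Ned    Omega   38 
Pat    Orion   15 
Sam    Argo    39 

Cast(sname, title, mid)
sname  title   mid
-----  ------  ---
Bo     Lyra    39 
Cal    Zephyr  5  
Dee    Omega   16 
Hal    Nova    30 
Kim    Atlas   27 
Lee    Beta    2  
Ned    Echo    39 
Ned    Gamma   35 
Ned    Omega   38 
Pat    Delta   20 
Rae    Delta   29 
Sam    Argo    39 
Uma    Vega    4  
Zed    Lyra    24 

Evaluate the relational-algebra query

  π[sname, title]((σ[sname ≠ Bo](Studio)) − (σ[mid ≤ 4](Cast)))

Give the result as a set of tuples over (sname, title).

{(Dee, Argo), (Dee, Omega), (Ivy, Zephyr), (Ned, Gamma), (Ned, Omega), (Pat, Orion), (Sam, Argo)}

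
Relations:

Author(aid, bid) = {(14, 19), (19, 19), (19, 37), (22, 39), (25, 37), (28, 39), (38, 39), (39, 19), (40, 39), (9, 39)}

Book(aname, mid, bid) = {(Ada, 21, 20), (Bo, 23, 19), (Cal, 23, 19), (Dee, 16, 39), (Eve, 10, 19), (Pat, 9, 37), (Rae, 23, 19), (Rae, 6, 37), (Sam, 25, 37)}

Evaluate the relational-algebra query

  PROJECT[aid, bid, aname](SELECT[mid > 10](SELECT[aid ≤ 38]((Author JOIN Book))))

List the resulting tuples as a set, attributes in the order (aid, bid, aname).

{(14, 19, Bo), (14, 19, Cal), (14, 19, Rae), (19, 19, Bo), (19, 19, Cal), (19, 19, Rae), (19, 37, Sam), (22, 39, Dee), (25, 37, Sam), (28, 39, Dee), (38, 39, Dee), (9, 39, Dee)}

Joining Author and Book on bid yields {(14, 19, Bo, 23), (14, 19, Cal, 23), (14, 19, Eve, 10), (14, 19, Rae, 23), (19, 19, Bo, 23), (19, 19, Cal, 23), (19, 19, Eve, 10), (19, 19, Rae, 23), (19, 37, Pat, 9), (19, 37, Rae, 6), (19, 37, Sam, 25), (22, 39, Dee, 16), (25, 37, Pat, 9), (25, 37, Rae, 6), (25, 37, Sam, 25), (28, 39, Dee, 16), (38, 39, Dee, 16), (39, 19, Bo, 23), (39, 19, Cal, 23), (39, 19, Eve, 10), (39, 19, Rae, 23), (40, 39, Dee, 16), (9, 39, Dee, 16)}.
σ[aid ≤ 38]: keep tuples satisfying aid ≤ 38 → {(14, 19, Bo, 23), (14, 19, Cal, 23), (14, 19, Eve, 10), (14, 19, Rae, 23), (19, 19, Bo, 23), (19, 19, Cal, 23), (19, 19, Eve, 10), (19, 19, Rae, 23), (19, 37, Pat, 9), (19, 37, Rae, 6), (19, 37, Sam, 25), (22, 39, Dee, 16), (25, 37, Pat, 9), (25, 37, Rae, 6), (25, 37, Sam, 25), (28, 39, Dee, 16), (38, 39, Dee, 16), (9, 39, Dee, 16)}
σ[mid > 10]: keep tuples satisfying mid > 10 → {(14, 19, Bo, 23), (14, 19, Cal, 23), (14, 19, Rae, 23), (19, 19, Bo, 23), (19, 19, Cal, 23), (19, 19, Rae, 23), (19, 37, Sam, 25), (22, 39, Dee, 16), (25, 37, Sam, 25), (28, 39, Dee, 16), (38, 39, Dee, 16), (9, 39, Dee, 16)}
π_{aid, bid, aname} gives {(14, 19, Bo), (14, 19, Cal), (14, 19, Rae), (19, 19, Bo), (19, 19, Cal), (19, 19, Rae), (19, 37, Sam), (22, 39, Dee), (25, 37, Sam), (28, 39, Dee), (38, 39, Dee), (9, 39, Dee)}.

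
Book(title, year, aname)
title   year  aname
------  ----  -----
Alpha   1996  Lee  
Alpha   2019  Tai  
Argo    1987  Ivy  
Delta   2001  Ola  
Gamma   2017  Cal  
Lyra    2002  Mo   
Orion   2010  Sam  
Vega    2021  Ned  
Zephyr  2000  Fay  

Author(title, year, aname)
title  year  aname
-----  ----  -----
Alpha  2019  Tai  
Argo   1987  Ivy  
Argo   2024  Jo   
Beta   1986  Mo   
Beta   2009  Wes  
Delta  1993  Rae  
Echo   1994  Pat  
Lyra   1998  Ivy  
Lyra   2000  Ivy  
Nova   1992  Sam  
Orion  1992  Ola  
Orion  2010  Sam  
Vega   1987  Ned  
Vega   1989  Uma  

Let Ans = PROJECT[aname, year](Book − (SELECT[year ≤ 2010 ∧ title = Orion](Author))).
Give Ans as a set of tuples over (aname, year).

{(Cal, 2017), (Fay, 2000), (Ivy, 1987), (Lee, 1996), (Mo, 2002), (Ned, 2021), (Ola, 2001), (Tai, 2019)}

Filtering on year ≤ 2010 ∧ title = Orion leaves {(Orion, 1992, Ola), (Orion, 2010, Sam)}.
Set difference of the two operands is {(Alpha, 1996, Lee), (Alpha, 2019, Tai), (Argo, 1987, Ivy), (Delta, 2001, Ola), (Gamma, 2017, Cal), (Lyra, 2002, Mo), (Vega, 2021, Ned), (Zephyr, 2000, Fay)}.
π_{aname, year} gives {(Cal, 2017), (Fay, 2000), (Ivy, 1987), (Lee, 1996), (Mo, 2002), (Ned, 2021), (Ola, 2001), (Tai, 2019)}.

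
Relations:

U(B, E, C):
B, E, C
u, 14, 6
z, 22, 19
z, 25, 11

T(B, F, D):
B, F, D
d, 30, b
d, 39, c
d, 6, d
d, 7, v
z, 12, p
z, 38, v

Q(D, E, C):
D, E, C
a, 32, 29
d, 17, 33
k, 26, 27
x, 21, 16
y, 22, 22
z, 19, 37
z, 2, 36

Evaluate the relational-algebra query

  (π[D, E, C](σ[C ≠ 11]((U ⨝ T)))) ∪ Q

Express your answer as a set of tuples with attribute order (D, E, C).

{(a, 32, 29), (d, 17, 33), (k, 26, 27), (p, 22, 19), (v, 22, 19), (x, 21, 16), (y, 22, 22), (z, 19, 37), (z, 2, 36)}

Joining U and T on B yields {(z, 22, 19, 12, p), (z, 22, 19, 38, v), (z, 25, 11, 12, p), (z, 25, 11, 38, v)}.
Selection C ≠ 11: {(z, 22, 19, 12, p), (z, 22, 19, 38, v)}
π_{D, E, C} gives {(p, 22, 19), (v, 22, 19)}.
Taking the union: {(a, 32, 29), (d, 17, 33), (k, 26, 27), (p, 22, 19), (v, 22, 19), (x, 21, 16), (y, 22, 22), (z, 19, 37), (z, 2, 36)}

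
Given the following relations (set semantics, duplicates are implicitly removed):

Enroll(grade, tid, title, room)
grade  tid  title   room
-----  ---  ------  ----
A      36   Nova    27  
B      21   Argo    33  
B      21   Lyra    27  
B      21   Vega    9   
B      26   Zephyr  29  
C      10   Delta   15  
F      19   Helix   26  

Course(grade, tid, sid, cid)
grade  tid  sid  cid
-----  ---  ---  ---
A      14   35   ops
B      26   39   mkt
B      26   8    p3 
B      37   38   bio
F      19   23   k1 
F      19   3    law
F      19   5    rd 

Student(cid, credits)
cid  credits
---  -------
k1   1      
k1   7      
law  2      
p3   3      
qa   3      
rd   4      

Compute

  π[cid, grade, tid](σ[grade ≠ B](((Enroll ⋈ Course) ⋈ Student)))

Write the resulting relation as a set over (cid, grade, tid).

Natural join on grade, tid: {(B, 26, Zephyr, 29, 39, mkt), (B, 26, Zephyr, 29, 8, p3), (F, 19, Helix, 26, 23, k1), (F, 19, Helix, 26, 3, law), (F, 19, Helix, 26, 5, rd)}
Natural join on cid: {(B, 26, Zephyr, 29, 8, p3, 3), (F, 19, Helix, 26, 23, k1, 1), (F, 19, Helix, 26, 23, k1, 7), (F, 19, Helix, 26, 3, law, 2), (F, 19, Helix, 26, 5, rd, 4)}
σ[grade ≠ B]: keep tuples satisfying grade ≠ B → {(F, 19, Helix, 26, 23, k1, 1), (F, 19, Helix, 26, 23, k1, 7), (F, 19, Helix, 26, 3, law, 2), (F, 19, Helix, 26, 5, rd, 4)}
π_{cid, grade, tid} gives {(k1, F, 19), (law, F, 19), (rd, F, 19)} (1 duplicate(s) eliminated).

{(k1, F, 19), (law, F, 19), (rd, F, 19)}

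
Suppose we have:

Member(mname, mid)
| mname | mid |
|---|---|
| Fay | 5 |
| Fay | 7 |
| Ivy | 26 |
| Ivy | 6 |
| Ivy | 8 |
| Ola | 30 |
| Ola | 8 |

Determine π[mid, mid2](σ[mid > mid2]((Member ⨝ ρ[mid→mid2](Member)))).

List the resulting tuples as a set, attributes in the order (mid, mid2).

{(26, 6), (26, 8), (30, 8), (7, 5), (8, 6)}

ρ[mid→mid2]: schema becomes (mname, mid2); tuples unchanged.
Natural join on mname: {(Fay, 5, 5), (Fay, 5, 7), (Fay, 7, 5), (Fay, 7, 7), (Ivy, 26, 26), (Ivy, 26, 6), (Ivy, 26, 8), (Ivy, 6, 26), (Ivy, 6, 6), (Ivy, 6, 8), (Ivy, 8, 26), (Ivy, 8, 6), (Ivy, 8, 8), (Ola, 30, 30), (Ola, 30, 8), (Ola, 8, 30), (Ola, 8, 8)}
Selection mid > mid2: {(Fay, 7, 5), (Ivy, 26, 6), (Ivy, 26, 8), (Ivy, 8, 6), (Ola, 30, 8)}
Projecting to mid, mid2: {(26, 6), (26, 8), (30, 8), (7, 5), (8, 6)}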